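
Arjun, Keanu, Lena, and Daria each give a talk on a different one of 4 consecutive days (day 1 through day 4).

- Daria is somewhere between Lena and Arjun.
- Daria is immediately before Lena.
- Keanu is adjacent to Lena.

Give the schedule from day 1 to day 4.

Arjun, Daria, Lena, Keanu

From clue 1: Daria is in {2,3}.
From clues 1–2: Arjun is in {1,2}.
From clues 1–3: Arjun → day 1, Daria → day 2, Lena → day 3, Keanu → day 4.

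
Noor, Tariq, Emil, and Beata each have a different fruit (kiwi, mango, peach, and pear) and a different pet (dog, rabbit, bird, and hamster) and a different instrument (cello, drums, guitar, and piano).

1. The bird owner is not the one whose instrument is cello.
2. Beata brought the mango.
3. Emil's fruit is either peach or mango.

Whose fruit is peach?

With clues 1–2, Beata is impossible for the one with fruit peach.
With clues 1–3, Noor and Tariq are impossible for the one with fruit peach.
That leaves Emil.

Emil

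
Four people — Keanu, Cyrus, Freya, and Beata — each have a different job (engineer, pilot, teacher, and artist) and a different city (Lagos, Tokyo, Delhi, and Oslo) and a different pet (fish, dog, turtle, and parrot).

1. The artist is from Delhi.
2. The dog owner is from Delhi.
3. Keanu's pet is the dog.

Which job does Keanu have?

With clues 1–3, engineer, pilot, and teacher are impossible for Keanu's job.
That leaves artist.

artist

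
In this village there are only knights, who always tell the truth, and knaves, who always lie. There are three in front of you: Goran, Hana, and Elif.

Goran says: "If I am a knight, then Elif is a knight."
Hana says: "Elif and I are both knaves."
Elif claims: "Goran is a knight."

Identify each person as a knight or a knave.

Goran: knight, Hana: knave, Elif: knight

Consider Goran. Suppose Goran is a knave.
Then Goran's own statement would have to be false, but it can't be — contradiction.
So Goran is a knight.
With that fixed, Elif's statement is true, so Elif is a knight.
With that fixed, Hana's statement is false, so Hana is a knave.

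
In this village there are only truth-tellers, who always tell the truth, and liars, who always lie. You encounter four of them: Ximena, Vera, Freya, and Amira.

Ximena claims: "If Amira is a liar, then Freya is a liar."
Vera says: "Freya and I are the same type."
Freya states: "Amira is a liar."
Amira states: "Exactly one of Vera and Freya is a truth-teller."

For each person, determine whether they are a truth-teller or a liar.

Consider Ximena. Suppose Ximena is a truth-teller.
Then no assignment of the remaining roles makes every statement match its speaker's type — contradiction.
So Ximena is a liar.
Consider Vera. Suppose Vera is a liar.
Then no assignment of the remaining roles makes every statement match its speaker's type — contradiction.
So Vera is a truth-teller.
Consider Freya. Suppose Freya is a liar.
Then Ximena's statement comes out true, contradicting Ximena being a liar.
So Freya is a truth-teller.
With that fixed, Amira's statement is false, so Amira is a liar.

Ximena: liar, Vera: truth-teller, Freya: truth-teller, Amira: liar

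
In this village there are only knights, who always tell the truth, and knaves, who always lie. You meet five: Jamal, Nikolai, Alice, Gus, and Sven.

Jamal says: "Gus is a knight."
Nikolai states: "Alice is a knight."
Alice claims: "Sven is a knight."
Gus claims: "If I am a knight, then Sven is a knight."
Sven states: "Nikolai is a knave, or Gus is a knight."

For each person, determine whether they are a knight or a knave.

Jamal: knight, Nikolai: knight, Alice: knight, Gus: knight, Sven: knight

Consider Jamal. Suppose Jamal is a knave.
Then no assignment of the remaining roles makes every statement match its speaker's type — contradiction.
So Jamal is a knight.
Consider Nikolai. Suppose Nikolai is a knave.
Then no assignment of the remaining roles makes every statement match its speaker's type — contradiction.
So Nikolai is a knight.
Consider Alice. Suppose Alice is a knave.
Then Nikolai's statement comes out false, contradicting Nikolai being a knight.
So Alice is a knight.
Consider Gus. Suppose Gus is a knave.
Then Jamal's statement comes out false, contradicting Jamal being a knight.
So Gus is a knight.
With that fixed, Sven's statement is true, so Sven is a knight.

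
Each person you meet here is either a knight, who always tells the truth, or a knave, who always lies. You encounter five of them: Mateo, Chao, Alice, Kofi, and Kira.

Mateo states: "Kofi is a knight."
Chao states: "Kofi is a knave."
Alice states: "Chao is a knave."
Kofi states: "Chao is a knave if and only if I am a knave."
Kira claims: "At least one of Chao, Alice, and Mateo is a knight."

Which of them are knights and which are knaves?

Mateo: knave, Chao: knight, Alice: knave, Kofi: knave, Kira: knight

Consider Mateo. Suppose Mateo is a knight.
Then no assignment of the remaining roles makes every statement match its speaker's type — contradiction.
So Mateo is a knave.
Consider Chao. Suppose Chao is a knave.
Then whichever role Kofi has, Kofi's statement has the wrong truth value — contradiction.
So Chao is a knight.
With that fixed, Alice's statement is false, so Alice is a knave.
With that fixed, Kira's statement is true, so Kira is a knight.
Consider Kofi. Suppose Kofi is a knight.
Then Mateo's statement comes out true, contradicting Mateo being a knave.
So Kofi is a knave.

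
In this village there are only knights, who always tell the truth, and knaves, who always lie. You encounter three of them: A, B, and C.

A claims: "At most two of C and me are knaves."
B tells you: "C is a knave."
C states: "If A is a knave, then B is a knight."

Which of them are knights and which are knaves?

Regardless of anyone's role, A's statement is true, so A is a knight.
With that fixed, C's statement is true, so C is a knight.
With that fixed, B's statement is false, so B is a knave.

A: knight, B: knave, C: knight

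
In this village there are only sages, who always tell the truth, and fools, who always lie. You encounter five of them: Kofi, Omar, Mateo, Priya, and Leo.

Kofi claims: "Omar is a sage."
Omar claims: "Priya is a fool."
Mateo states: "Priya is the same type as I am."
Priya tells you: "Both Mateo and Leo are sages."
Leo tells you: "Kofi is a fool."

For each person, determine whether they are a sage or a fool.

Consider Kofi. Suppose Kofi is a sage.
Then no assignment of the remaining roles makes every statement match its speaker's type — contradiction.
So Kofi is a fool.
With that fixed, Leo's statement is true, so Leo is a sage.
Consider Omar. Suppose Omar is a sage.
Then Kofi's statement comes out true, contradicting Kofi being a fool.
So Omar is a fool.
Consider Mateo. Suppose Mateo is a fool.
Then no assignment of the remaining roles makes every statement match its speaker's type — contradiction.
So Mateo is a sage.
With that fixed, Priya's statement is true, so Priya is a sage.

Kofi: fool, Omar: fool, Mateo: sage, Priya: sage, Leo: sage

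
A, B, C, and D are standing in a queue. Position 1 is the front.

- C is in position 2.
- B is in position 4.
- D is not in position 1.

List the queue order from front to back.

A, C, D, B

From clue 1: C → position 2.
From clues 1–2: B → position 4.
From clues 1–3: A → position 1, D → position 3.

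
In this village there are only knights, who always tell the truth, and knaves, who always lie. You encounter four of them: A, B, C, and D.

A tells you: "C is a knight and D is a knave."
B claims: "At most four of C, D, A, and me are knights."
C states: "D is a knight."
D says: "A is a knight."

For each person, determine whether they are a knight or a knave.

A: knave, B: knight, C: knave, D: knave

Regardless of anyone's role, B's statement is true, so B is a knight.
Consider A. Suppose A is a knight.
Then no assignment of the remaining roles makes every statement match its speaker's type — contradiction.
So A is a knave.
With that fixed, D's statement is false, so D is a knave.
With that fixed, C's statement is false, so C is a knave.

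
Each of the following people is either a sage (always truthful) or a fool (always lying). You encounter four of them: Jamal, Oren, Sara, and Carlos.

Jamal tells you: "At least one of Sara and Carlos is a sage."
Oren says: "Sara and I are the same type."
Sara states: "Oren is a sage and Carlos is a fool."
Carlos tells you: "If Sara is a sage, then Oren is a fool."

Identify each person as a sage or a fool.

Consider Jamal. Suppose Jamal is a fool.
Then no assignment of the remaining roles makes every statement match its speaker's type — contradiction.
So Jamal is a sage.
Consider Oren. Suppose Oren is a fool.
Then no assignment of the remaining roles makes every statement match its speaker's type — contradiction.
So Oren is a sage.
Consider Sara. Suppose Sara is a fool.
Then Oren's statement comes out false, contradicting Oren being a sage.
So Sara is a sage.
With that fixed, Carlos's statement is false, so Carlos is a fool.

Jamal: sage, Oren: sage, Sara: sage, Carlos: fool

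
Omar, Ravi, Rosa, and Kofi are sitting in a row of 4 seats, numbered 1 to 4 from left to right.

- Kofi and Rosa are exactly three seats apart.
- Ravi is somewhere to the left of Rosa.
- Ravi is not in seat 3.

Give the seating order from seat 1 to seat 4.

From clue 1: Omar is in {2,3}.
From clues 1–2: Kofi → seat 1, Rosa → seat 4.
From clues 1–3: Ravi → seat 2, Omar → seat 3.

Kofi, Ravi, Omar, Rosa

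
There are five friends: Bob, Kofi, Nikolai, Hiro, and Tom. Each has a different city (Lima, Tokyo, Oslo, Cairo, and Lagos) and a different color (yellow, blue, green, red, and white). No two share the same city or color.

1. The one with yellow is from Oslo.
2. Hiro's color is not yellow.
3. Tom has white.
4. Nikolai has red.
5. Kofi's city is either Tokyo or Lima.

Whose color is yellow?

With clues 1–2, Hiro is impossible for the one with color yellow.
With clues 1–3, Tom is impossible for the one with color yellow.
With clues 1–4, Nikolai is impossible for the one with color yellow.
With clues 1–5, Kofi is impossible for the one with color yellow.
That leaves Bob.

Bob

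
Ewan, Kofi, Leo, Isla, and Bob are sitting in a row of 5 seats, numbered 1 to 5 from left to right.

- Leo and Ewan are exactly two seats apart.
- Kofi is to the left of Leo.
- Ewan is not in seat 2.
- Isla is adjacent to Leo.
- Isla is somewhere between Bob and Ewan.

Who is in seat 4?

Isla

With clues 1–3, Leo is ruled out for seat 4.
With clues 1–4, Kofi is ruled out for seat 4.
With clues 1–5, Bob and Ewan are ruled out for seat 4.
So seat 4 is Isla.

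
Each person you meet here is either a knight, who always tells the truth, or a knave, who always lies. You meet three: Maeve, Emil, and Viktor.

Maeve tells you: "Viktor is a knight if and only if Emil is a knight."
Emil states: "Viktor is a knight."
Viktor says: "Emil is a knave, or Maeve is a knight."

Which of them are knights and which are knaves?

Maeve: knight, Emil: knight, Viktor: knight

Consider Maeve. Suppose Maeve is a knave.
Then no assignment of the remaining roles makes every statement match its speaker's type — contradiction.
So Maeve is a knight.
With that fixed, Viktor's statement is true, so Viktor is a knight.
With that fixed, Emil's statement is true, so Emil is a knight.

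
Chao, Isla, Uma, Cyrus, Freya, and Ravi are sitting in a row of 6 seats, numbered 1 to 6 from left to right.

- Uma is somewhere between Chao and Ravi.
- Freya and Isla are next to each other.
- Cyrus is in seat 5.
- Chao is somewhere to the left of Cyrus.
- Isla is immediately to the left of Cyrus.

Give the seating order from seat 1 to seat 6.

Chao, Uma, Freya, Isla, Cyrus, Ravi

From clue 1: Uma is in {2,3,4,5}.
From clues 1–3: Cyrus → seat 5.
From clues 1–4: Ravi → seat 6.
From clues 1–5: Chao → seat 1, Uma → seat 2, Freya → seat 3, Isla → seat 4.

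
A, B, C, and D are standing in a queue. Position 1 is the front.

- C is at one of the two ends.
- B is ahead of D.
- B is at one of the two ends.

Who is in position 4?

C

With clues 1–2, B is ruled out for position 4.
With clues 1–3, A and D are ruled out for position 4.
So position 4 is C.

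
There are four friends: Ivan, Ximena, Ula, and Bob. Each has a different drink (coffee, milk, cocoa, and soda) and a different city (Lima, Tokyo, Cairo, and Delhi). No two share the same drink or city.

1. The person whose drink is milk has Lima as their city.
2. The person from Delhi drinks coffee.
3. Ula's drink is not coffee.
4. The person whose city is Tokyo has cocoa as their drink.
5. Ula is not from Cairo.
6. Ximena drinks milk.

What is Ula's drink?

With clues 1–3, coffee is impossible for Ula's drink.
With clues 1–5, soda is impossible for Ula's drink.
With clues 1–6, milk is impossible for Ula's drink.
That leaves cocoa.

cocoa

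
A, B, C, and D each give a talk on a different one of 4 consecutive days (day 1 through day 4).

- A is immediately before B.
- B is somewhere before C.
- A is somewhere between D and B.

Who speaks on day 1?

D

With clue 1, B is ruled out for day 1.
With clues 1–2, C is ruled out for day 1.
With clues 1–3, A is ruled out for day 1.
So day 1 is D.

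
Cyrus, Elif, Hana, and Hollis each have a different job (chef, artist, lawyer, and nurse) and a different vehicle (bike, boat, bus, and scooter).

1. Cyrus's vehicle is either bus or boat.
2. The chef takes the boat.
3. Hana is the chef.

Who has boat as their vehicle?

Hana

With clues 1–3, Cyrus, Elif, and Hollis are impossible for the one with vehicle boat.
That leaves Hana.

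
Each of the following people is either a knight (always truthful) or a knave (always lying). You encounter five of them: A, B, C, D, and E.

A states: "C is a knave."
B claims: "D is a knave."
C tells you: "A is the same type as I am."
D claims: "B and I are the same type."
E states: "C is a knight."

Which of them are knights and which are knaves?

Consider A. Suppose A is a knave.
Then whichever role C has, C's statement has the wrong truth value — contradiction.
So A is a knight.
Consider B. Suppose B is a knave.
Then whichever role D has, D's statement has the wrong truth value — contradiction.
So B is a knight.
Consider C. Suppose C is a knight.
Then A's statement comes out false, contradicting A being a knight.
So C is a knave.
With that fixed, E's statement is false, so E is a knave.
Consider D. Suppose D is a knight.
Then B's statement comes out false, contradicting B being a knight.
So D is a knave.

A: knight, B: knight, C: knave, D: knave, E: knave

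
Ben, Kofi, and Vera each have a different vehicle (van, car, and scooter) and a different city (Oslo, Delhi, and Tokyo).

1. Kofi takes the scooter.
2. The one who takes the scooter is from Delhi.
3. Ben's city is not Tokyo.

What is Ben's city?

Oslo

With clues 1–2, Delhi is impossible for Ben's city.
With clues 1–3, Tokyo is impossible for Ben's city.
That leaves Oslo.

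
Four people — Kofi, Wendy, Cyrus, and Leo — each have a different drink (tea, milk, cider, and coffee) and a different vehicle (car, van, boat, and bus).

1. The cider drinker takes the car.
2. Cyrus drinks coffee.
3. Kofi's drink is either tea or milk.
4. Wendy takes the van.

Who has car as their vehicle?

With clues 1–2, Cyrus is impossible for the one with vehicle car.
With clues 1–3, Kofi is impossible for the one with vehicle car.
With clues 1–4, Wendy is impossible for the one with vehicle car.
That leaves Leo.

Leo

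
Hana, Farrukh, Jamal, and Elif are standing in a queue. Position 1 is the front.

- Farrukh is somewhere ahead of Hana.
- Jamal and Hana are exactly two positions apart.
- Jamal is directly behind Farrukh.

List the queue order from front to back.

From clue 1: Hana is in {2,3,4}.
From clues 1–3: Farrukh → position 1, Jamal → position 2, Elif → position 3, Hana → position 4.

Farrukh, Jamal, Elif, Hana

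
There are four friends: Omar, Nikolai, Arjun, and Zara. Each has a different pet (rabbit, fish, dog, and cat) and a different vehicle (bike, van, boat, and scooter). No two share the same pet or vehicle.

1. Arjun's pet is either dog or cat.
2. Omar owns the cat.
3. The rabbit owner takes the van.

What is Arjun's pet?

dog

Clue 1 rules out fish and rabbit for Arjun's pet.
With clues 1–2, cat is impossible for Arjun's pet.
That leaves dog.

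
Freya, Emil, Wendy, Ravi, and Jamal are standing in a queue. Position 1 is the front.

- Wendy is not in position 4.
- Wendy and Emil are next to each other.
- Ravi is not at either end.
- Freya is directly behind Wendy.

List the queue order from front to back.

Emil, Wendy, Freya, Ravi, Jamal

From clue 1: Wendy is in {1,2,3,5}.
From clues 1–2: Emil is in {1,2,3,4}.
From clues 1–3: Ravi is in {2,3,4}.
From clues 1–4: Emil → position 1, Wendy → position 2, Freya → position 3, Ravi → position 4, Jamal → position 5.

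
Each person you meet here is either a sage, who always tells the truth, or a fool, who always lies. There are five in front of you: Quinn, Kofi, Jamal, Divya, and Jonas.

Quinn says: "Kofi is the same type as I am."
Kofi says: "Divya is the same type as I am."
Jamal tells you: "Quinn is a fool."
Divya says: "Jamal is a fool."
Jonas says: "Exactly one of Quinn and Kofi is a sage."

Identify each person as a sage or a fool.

Quinn: sage, Kofi: sage, Jamal: fool, Divya: sage, Jonas: fool

Consider Quinn. Suppose Quinn is a fool.
Then no assignment of the remaining roles makes every statement match its speaker's type — contradiction.
So Quinn is a sage.
With that fixed, Jamal's statement is false, so Jamal is a fool.
With that fixed, Divya's statement is true, so Divya is a sage.
Consider Kofi. Suppose Kofi is a fool.
Then Quinn's statement comes out false, contradicting Quinn being a sage.
So Kofi is a sage.
With that fixed, Jonas's statement is false, so Jonas is a fool.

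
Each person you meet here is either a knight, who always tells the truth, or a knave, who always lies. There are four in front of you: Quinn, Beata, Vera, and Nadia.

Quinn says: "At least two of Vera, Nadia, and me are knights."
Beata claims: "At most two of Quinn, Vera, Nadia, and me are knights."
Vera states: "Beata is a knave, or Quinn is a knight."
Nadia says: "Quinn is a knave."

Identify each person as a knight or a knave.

Consider Quinn. Suppose Quinn is a knight.
Then no assignment of the remaining roles makes every statement match its speaker's type — contradiction.
So Quinn is a knave.
With that fixed, Nadia's statement is true, so Nadia is a knight.
Consider Beata. Suppose Beata is a knave.
Then Beata's own statement would have to be false, but it can't be — contradiction.
So Beata is a knight.
With that fixed, Vera's statement is false, so Vera is a knave.

Quinn: knave, Beata: knight, Vera: knave, Nadia: knight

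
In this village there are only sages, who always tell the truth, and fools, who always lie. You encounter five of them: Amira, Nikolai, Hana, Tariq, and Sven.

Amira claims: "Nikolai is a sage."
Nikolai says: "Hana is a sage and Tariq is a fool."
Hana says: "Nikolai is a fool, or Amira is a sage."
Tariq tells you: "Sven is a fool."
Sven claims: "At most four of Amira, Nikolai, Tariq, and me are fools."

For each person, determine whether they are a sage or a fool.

Amira: sage, Nikolai: sage, Hana: sage, Tariq: fool, Sven: sage

Regardless of anyone's role, Sven's statement is true, so Sven is a sage.
With that fixed, Tariq's statement is false, so Tariq is a fool.
Consider Amira. Suppose Amira is a fool.
Then no assignment of the remaining roles makes every statement match its speaker's type — contradiction.
So Amira is a sage.
With that fixed, Hana's statement is true, so Hana is a sage.
With that fixed, Nikolai's statement is true, so Nikolai is a sage.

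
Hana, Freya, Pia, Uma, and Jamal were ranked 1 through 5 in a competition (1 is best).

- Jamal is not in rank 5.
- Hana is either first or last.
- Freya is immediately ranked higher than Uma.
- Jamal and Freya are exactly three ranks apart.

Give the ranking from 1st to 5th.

From clue 1: Jamal is in {1,2,3,4}.
From clues 1–2: Hana is in {1,5}.
From clues 1–4: Freya → rank 1, Uma → rank 2, Pia → rank 3, Jamal → rank 4, Hana → rank 5.

Freya, Uma, Pia, Jamal, Hana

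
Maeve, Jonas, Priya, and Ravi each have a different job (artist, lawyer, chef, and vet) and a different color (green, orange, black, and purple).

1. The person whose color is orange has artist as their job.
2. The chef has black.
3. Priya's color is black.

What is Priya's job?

chef

With clues 1–3, artist, lawyer, and vet are impossible for Priya's job.
That leaves chef.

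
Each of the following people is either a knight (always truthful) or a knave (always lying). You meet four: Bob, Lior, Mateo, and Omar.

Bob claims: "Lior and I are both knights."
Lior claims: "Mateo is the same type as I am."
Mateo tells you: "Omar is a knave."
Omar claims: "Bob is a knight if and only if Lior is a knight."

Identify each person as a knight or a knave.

Bob: knave, Lior: knight, Mateo: knight, Omar: knave

Consider Bob. Suppose Bob is a knight.
Then no assignment of the remaining roles makes every statement match its speaker's type — contradiction.
So Bob is a knave.
Consider Lior. Suppose Lior is a knave.
Then no assignment of the remaining roles makes every statement match its speaker's type — contradiction.
So Lior is a knight.
With that fixed, Omar's statement is false, so Omar is a knave.
With that fixed, Mateo's statement is true, so Mateo is a knight.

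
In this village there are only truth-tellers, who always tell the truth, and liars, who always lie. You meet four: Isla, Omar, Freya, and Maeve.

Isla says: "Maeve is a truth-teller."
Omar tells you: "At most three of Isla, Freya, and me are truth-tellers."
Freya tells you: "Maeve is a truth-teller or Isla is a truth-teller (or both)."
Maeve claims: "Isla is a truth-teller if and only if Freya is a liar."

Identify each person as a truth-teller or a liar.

Isla: liar, Omar: truth-teller, Freya: liar, Maeve: liar

Regardless of anyone's role, Omar's statement is true, so Omar is a truth-teller.
Consider Isla. Suppose Isla is a truth-teller.
Then no assignment of the remaining roles makes every statement match its speaker's type — contradiction.
So Isla is a liar.
Consider Freya. Suppose Freya is a truth-teller.
Then no assignment of the remaining roles makes every statement match its speaker's type — contradiction.
So Freya is a liar.
With that fixed, Maeve's statement is false, so Maeve is a liar.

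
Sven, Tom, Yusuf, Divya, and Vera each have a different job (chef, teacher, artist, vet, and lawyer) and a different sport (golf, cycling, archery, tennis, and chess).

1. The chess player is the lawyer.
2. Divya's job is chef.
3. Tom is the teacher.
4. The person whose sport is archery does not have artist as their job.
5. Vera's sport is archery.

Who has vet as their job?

With clues 1–2, Divya is impossible for the one with job vet.
With clues 1–3, Tom is impossible for the one with job vet.
With clues 1–5, Sven and Yusuf are impossible for the one with job vet.
That leaves Vera.

Vera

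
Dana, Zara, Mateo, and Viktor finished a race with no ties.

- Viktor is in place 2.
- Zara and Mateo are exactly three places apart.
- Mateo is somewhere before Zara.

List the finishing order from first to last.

Mateo, Viktor, Dana, Zara

From clue 1: Viktor → place 2.
From clues 1–2: Dana → place 3.
From clues 1–3: Mateo → place 1, Zara → place 4.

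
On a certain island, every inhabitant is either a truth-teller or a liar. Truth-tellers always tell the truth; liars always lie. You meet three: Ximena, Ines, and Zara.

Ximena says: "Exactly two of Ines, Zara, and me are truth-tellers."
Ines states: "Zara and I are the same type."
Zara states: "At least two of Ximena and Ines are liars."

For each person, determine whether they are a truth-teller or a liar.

Consider Ximena. Suppose Ximena is a truth-teller.
Then no assignment of the remaining roles makes every statement match its speaker's type — contradiction.
So Ximena is a liar.
Consider Ines. Suppose Ines is a truth-teller.
Then no assignment of the remaining roles makes every statement match its speaker's type — contradiction.
So Ines is a liar.
With that fixed, Zara's statement is true, so Zara is a truth-teller.

Ximena: liar, Ines: liar, Zara: truth-teller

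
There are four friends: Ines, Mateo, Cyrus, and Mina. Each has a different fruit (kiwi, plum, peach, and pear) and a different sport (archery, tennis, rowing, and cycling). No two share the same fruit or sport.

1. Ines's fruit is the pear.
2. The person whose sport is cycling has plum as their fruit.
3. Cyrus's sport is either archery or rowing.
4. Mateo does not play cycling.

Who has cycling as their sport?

Mina

With clues 1–2, Ines is impossible for the one with sport cycling.
With clues 1–3, Cyrus is impossible for the one with sport cycling.
With clues 1–4, Mateo is impossible for the one with sport cycling.
That leaves Mina.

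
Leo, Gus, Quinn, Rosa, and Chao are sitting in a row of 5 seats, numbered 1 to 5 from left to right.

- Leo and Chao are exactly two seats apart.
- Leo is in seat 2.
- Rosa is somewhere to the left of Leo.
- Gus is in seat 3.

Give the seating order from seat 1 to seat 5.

Rosa, Leo, Gus, Chao, Quinn

From clues 1–2: Leo → seat 2, Chao → seat 4.
From clues 1–3: Rosa → seat 1.
From clues 1–4: Gus → seat 3, Quinn → seat 5.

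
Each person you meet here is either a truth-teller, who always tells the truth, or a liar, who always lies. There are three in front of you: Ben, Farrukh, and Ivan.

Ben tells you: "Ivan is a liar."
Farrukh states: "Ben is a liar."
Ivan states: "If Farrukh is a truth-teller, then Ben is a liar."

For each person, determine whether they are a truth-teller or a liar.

Ben: liar, Farrukh: truth-teller, Ivan: truth-teller

Consider Ben. Suppose Ben is a truth-teller.
Then no assignment of the remaining roles makes every statement match its speaker's type — contradiction.
So Ben is a liar.
With that fixed, Farrukh's statement is true, so Farrukh is a truth-teller.
With that fixed, Ivan's statement is true, so Ivan is a truth-teller.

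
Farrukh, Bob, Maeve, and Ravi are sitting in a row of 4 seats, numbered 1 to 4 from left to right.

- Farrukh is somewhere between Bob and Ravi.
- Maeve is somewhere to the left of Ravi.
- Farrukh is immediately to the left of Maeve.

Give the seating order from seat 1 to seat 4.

Bob, Farrukh, Maeve, Ravi

From clue 1: Farrukh is in {2,3}.
From clues 1–3: Bob → seat 1, Farrukh → seat 2, Maeve → seat 3, Ravi → seat 4.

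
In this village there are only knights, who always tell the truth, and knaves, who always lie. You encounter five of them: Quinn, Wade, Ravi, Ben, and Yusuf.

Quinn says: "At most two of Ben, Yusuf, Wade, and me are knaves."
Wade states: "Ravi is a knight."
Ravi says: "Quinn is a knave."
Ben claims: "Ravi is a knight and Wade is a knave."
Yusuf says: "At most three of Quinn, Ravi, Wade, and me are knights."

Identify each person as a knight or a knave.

Quinn: knight, Wade: knave, Ravi: knave, Ben: knave, Yusuf: knight

Consider Quinn. Suppose Quinn is a knave.
Then no assignment of the remaining roles makes every statement match its speaker's type — contradiction.
So Quinn is a knight.
With that fixed, Ravi's statement is false, so Ravi is a knave.
With that fixed, Ben's statement is false, so Ben is a knave.
With that fixed, Yusuf's statement is true, so Yusuf is a knight.
With that fixed, Wade's statement is false, so Wade is a knave.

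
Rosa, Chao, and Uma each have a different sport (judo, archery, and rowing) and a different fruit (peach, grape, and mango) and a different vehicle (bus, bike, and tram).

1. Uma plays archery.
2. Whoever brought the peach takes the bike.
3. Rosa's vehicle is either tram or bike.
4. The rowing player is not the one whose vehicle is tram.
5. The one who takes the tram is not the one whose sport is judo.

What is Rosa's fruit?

With clues 1–5, grape and mango are impossible for Rosa's fruit.
That leaves peach.

peach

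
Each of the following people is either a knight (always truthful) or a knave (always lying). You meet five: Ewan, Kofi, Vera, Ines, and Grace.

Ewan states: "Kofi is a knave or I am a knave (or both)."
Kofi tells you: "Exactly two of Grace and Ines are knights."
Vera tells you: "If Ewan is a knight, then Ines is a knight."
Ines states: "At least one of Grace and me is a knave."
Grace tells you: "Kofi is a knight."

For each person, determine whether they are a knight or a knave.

Ewan: knight, Kofi: knave, Vera: knight, Ines: knight, Grace: knave

Consider Ewan. Suppose Ewan is a knave.
Then Ewan's own statement would have to be false, but it can't be — contradiction.
So Ewan is a knight.
Consider Kofi. Suppose Kofi is a knight.
Then Ewan's statement comes out false, contradicting Ewan being a knight.
So Kofi is a knave.
With that fixed, Grace's statement is false, so Grace is a knave.
With that fixed, Ines's statement is true, so Ines is a knight.
With that fixed, Vera's statement is true, so Vera is a knight.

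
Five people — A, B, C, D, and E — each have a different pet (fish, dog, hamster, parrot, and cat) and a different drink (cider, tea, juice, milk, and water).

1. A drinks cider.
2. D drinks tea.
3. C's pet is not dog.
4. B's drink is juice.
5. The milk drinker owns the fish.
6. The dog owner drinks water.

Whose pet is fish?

C

With clues 1–5, A, B, and D are impossible for the one with pet fish.
With clues 1–6, E is impossible for the one with pet fish.
That leaves C.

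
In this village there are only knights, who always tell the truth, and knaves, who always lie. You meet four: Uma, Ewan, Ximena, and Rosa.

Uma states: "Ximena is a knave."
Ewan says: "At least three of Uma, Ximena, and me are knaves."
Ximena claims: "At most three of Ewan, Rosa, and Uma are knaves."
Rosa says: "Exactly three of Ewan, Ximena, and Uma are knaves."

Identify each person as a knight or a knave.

Regardless of anyone's role, Ximena's statement is true, so Ximena is a knight.
With that fixed, Rosa's statement is false, so Rosa is a knave.
With that fixed, Uma's statement is false, so Uma is a knave.
With that fixed, Ewan's statement is false, so Ewan is a knave.

Uma: knave, Ewan: knave, Ximena: knight, Rosa: knave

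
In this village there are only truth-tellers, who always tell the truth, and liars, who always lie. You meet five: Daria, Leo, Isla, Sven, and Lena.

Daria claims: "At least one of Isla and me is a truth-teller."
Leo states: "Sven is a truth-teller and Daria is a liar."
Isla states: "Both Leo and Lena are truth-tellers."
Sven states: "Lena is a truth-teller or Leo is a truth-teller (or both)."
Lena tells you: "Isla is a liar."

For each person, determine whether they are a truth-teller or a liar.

Daria: truth-teller, Leo: liar, Isla: liar, Sven: truth-teller, Lena: truth-teller

Consider Daria. Suppose Daria is a liar.
Then no assignment of the remaining roles makes every statement match its speaker's type — contradiction.
So Daria is a truth-teller.
With that fixed, Leo's statement is false, so Leo is a liar.
With that fixed, Isla's statement is false, so Isla is a liar.
With that fixed, Lena's statement is true, so Lena is a truth-teller.
With that fixed, Sven's statement is true, so Sven is a truth-teller.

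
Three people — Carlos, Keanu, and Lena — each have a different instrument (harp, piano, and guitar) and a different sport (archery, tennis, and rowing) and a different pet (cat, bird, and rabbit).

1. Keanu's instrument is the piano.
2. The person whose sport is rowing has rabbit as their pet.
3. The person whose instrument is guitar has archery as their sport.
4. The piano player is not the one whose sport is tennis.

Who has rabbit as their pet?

Keanu

With clues 1–4, Carlos and Lena are impossible for the one with pet rabbit.
That leaves Keanu.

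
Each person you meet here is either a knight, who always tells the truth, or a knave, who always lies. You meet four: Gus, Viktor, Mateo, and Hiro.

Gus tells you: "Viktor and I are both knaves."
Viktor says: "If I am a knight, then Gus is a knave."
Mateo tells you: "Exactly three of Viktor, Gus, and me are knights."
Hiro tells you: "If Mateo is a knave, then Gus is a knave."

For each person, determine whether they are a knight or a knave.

Gus: knave, Viktor: knight, Mateo: knave, Hiro: knight

Consider Gus. Suppose Gus is a knight.
Then Gus's own statement would have to be true, but it can't be — contradiction.
So Gus is a knave.
With that fixed, Viktor's statement is true, so Viktor is a knight.
With that fixed, Mateo's statement is false, so Mateo is a knave.
With that fixed, Hiro's statement is true, so Hiro is a knight.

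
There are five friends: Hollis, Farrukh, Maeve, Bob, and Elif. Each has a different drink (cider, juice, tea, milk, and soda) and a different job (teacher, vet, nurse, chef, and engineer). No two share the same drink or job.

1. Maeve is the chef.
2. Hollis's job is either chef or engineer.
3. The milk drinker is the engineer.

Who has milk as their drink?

Hollis

With clues 1–3, Bob, Elif, Farrukh, and Maeve are impossible for the one with drink milk.
That leaves Hollis.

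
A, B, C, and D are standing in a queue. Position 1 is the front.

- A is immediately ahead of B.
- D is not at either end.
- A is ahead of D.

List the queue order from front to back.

A, B, D, C

From clue 1: A is in {1,2,3}.
From clues 1–2: A is in {1,3}.
From clues 1–3: A → position 1, B → position 2, D → position 3, C → position 4.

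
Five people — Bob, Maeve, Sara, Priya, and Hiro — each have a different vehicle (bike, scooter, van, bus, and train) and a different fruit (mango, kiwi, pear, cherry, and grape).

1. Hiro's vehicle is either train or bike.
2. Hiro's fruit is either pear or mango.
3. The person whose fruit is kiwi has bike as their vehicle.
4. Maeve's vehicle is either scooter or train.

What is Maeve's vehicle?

scooter

With clues 1–3, train is impossible for Maeve's vehicle.
With clues 1–4, bike, bus, and van are impossible for Maeve's vehicle.
That leaves scooter.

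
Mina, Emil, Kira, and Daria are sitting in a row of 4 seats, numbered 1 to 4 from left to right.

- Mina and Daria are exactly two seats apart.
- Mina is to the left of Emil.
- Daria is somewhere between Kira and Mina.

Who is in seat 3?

Daria

With clues 1–2, Kira is ruled out for seat 3.
With clues 1–3, Emil and Mina are ruled out for seat 3.
So seat 3 is Daria.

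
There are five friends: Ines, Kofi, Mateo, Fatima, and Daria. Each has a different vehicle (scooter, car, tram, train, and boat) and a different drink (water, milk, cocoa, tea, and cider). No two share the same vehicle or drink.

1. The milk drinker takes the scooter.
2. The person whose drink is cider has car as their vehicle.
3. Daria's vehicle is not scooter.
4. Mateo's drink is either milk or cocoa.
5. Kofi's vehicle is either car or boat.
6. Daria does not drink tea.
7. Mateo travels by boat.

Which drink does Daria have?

With clues 1–3, milk is impossible for Daria's drink.
With clues 1–6, tea is impossible for Daria's drink.
With clues 1–7, cider and cocoa are impossible for Daria's drink.
That leaves water.

water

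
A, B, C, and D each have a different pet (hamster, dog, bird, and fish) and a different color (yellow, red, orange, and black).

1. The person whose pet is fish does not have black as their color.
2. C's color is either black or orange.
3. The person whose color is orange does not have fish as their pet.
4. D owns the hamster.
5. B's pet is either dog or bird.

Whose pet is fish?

With clues 1–3, C is impossible for the one with pet fish.
With clues 1–4, D is impossible for the one with pet fish.
With clues 1–5, B is impossible for the one with pet fish.
That leaves A.

A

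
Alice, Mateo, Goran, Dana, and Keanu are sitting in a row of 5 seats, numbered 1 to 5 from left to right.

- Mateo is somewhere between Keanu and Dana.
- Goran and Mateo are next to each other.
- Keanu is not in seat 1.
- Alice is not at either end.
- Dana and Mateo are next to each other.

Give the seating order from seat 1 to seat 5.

From clue 1: Mateo is in {2,3,4}.
From clues 1–4: Dana → seat 1, Keanu → seat 5.
From clues 1–5: Mateo → seat 2, Goran → seat 3, Alice → seat 4.

Dana, Mateo, Goran, Alice, Keanu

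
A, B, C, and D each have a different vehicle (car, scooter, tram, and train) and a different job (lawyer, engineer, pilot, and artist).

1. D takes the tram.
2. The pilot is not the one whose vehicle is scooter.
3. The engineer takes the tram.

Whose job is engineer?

With clues 1–3, A, B, and C are impossible for the one with job engineer.
That leaves D.

D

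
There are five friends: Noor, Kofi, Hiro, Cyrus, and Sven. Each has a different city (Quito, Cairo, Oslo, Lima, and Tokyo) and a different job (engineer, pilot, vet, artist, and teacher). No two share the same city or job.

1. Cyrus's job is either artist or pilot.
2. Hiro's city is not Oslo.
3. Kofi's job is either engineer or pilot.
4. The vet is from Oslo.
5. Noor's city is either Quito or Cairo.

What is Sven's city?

Oslo

With clues 1–5, Cairo, Lima, Quito, and Tokyo are impossible for Sven's city.
That leaves Oslo.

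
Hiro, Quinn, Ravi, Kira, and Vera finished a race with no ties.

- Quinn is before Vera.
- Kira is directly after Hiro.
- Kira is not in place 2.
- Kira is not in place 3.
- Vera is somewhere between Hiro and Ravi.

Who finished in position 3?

Vera

With clues 1–3, Quinn is ruled out for place 3.
With clues 1–4, Kira is ruled out for place 3.
With clues 1–5, Hiro and Ravi are ruled out for place 3.
So place 3 is Vera.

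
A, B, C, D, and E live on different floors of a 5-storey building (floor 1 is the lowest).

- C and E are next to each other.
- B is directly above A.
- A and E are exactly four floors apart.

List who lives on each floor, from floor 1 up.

A, B, D, C, E

From clues 1–2: D is in {1,3,5}.
From clues 1–3: A → floor 1, B → floor 2, D → floor 3, C → floor 4, E → floor 5.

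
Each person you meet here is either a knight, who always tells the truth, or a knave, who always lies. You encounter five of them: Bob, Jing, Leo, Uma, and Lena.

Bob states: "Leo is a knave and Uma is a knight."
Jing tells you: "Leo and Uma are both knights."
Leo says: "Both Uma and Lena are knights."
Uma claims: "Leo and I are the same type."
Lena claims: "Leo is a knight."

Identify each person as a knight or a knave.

Consider Bob. Suppose Bob is a knight.
Then no assignment of the remaining roles makes every statement match its speaker's type — contradiction.
So Bob is a knave.
Consider Jing. Suppose Jing is a knave.
Then no assignment of the remaining roles makes every statement match its speaker's type — contradiction.
So Jing is a knight.
Consider Leo. Suppose Leo is a knave.
Then Jing's statement comes out false, contradicting Jing being a knight.
So Leo is a knight.
With that fixed, Lena's statement is true, so Lena is a knight.
Consider Uma. Suppose Uma is a knave.
Then Jing's statement comes out false, contradicting Jing being a knight.
So Uma is a knight.

Bob: knave, Jing: knight, Leo: knight, Uma: knight, Lena: knight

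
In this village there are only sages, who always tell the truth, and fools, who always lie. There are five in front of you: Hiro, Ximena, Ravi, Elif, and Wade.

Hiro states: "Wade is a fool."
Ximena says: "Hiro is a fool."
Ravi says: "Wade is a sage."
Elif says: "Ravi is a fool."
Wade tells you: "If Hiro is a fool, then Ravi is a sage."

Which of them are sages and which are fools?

Hiro: fool, Ximena: sage, Ravi: sage, Elif: fool, Wade: sage

Consider Hiro. Suppose Hiro is a sage.
Then no assignment of the remaining roles makes every statement match its speaker's type — contradiction.
So Hiro is a fool.
With that fixed, Ximena's statement is true, so Ximena is a sage.
Consider Ravi. Suppose Ravi is a fool.
Then no assignment of the remaining roles makes every statement match its speaker's type — contradiction.
So Ravi is a sage.
With that fixed, Elif's statement is false, so Elif is a fool.
With that fixed, Wade's statement is true, so Wade is a sage.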